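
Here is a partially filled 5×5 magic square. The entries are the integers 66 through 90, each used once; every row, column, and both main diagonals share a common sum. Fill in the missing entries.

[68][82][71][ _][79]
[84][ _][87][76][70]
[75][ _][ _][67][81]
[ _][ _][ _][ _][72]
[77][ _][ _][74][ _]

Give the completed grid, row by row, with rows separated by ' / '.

68 82 71 90 79 / 84 73 87 76 70 / 75 89 78 67 81 / 86 80 69 83 72 / 77 66 85 74 88

The entries are 66 through 90, which sum to 1950, so each line sums to 1950/5 = 390.
The remaining cell in row 1 is (1,4) = 390 − 300 = 90.
Using row 2: 84 + 87 + 76 + 70 + ? → (2,2) = 390 − 317 = 73.
From column 1, 390 − (68 + 84 + 75 + 77) gives (4,1) = 86.
Column 4 needs 390; the known cells sum to 307, so (4,4) = 83.
The remaining cell in column 5 is (5,5) = 390 − 302 = 88.
Main diagonal must total 390; the given cells sum to 312, so (3,3) = 78.
Anti-diagonal needs 390; the known cells sum to 310, so (4,2) = 80.
The remaining cell in row 3 is (3,2) = 390 − 301 = 89.
Row 4 must total 390; the given cells sum to 321, so (4,3) = 69.
The remaining cell in column 2 is (5,2) = 390 − 324 = 66.
Using column 3: 71 + 87 + 78 + 69 + ? → (5,3) = 390 − 305 = 85.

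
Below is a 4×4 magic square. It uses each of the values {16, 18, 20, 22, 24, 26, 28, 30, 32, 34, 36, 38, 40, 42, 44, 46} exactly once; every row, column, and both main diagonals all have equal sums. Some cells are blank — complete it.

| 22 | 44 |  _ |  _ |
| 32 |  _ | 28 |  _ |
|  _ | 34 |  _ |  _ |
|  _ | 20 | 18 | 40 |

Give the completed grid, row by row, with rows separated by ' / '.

The 16 entries sum to 496, so each line sums to 496/4 = 124.
From row 4, 124 − (20 + 18 + 40) gives (4,1) = 46.
Column 1: 22 + 32 + 46 + ? = 124, so (3,1) = 24.
Using column 2: 44 + 34 + 20 + ? → (2,2) = 124 − 98 = 26.
Main diagonal must total 124; the given cells sum to 88, so (3,3) = 36.
Anti-diagonal must total 124; the given cells sum to 108, so (1,4) = 16.
From row 1, 124 − (22 + 44 + 16) gives (1,3) = 42.
Row 2: 32 + 26 + 28 + ? = 124, so (2,4) = 38.
Row 3 needs 124; the known cells sum to 94, so (3,4) = 30.

22 44 42 16 / 32 26 28 38 / 24 34 36 30 / 46 20 18 40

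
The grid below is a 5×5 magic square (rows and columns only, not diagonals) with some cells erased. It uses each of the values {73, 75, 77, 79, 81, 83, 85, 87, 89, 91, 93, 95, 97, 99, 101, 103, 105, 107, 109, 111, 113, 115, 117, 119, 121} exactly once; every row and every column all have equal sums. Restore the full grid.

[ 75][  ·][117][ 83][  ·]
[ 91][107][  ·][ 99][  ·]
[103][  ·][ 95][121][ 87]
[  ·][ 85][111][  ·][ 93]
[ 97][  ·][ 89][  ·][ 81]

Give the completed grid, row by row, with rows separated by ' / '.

75 101 117 83 109 / 91 107 73 99 115 / 103 79 95 121 87 / 119 85 111 77 93 / 97 113 89 105 81

The 25 entries sum to 2425, so each line sums to 2425/5 = 485.
Row 3 must total 485; the given cells sum to 406, so (3,2) = 79.
Column 1 needs 485; the known cells sum to 366, so (4,1) = 119.
Using column 3: 117 + 95 + 111 + 89 + ? → (2,3) = 485 − 412 = 73.
Row 2 needs 485; the known cells sum to 370, so (2,5) = 115.
Row 4 must total 485; the given cells sum to 408, so (4,4) = 77.
The remaining cell in column 4 is (5,4) = 485 − 380 = 105.
Using column 5: 115 + 87 + 93 + 81 + ? → (1,5) = 485 − 376 = 109.
The remaining cell in row 1 is (1,2) = 485 − 384 = 101.
The remaining cell in row 5 is (5,2) = 485 − 372 = 113.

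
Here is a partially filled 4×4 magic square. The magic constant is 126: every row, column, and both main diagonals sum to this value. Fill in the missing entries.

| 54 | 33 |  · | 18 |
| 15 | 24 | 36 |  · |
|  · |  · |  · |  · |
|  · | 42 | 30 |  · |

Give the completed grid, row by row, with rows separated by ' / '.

The remaining cell in row 1 is (1,3) = 126 − 105 = 21.
The remaining cell in row 2 is (2,4) = 126 − 75 = 51.
Column 2 needs 126; the known cells sum to 99, so (3,2) = 27.
The remaining cell in column 3 is (3,3) = 126 − 87 = 39.
Main diagonal must total 126; the given cells sum to 117, so (4,4) = 9.
Anti-diagonal: 18 + 36 + 27 + ? = 126, so (4,1) = 45.
Column 1 must total 126; the given cells sum to 114, so (3,1) = 12.
Column 4: 18 + 51 + 9 + ? = 126, so (3,4) = 48.

54 33 21 18 / 15 24 36 51 / 12 27 39 48 / 45 42 30 9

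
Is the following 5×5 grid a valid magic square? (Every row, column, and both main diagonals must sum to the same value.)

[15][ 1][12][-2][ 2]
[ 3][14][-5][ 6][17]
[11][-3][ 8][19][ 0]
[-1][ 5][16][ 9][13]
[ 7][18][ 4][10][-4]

Row 1: 15 + 1 + 12 + (-2) + 2 = 28.
Row 2: 3 + 14 + (-5) + 6 + 17 = 35.
Row 3: 11 + (-3) + 8 + 19 + 0 = 35.
Row 4: -1 + 5 + 16 + 9 + 13 = 42.
Row 5: 7 + 18 + 4 + 10 + (-4) = 35.
Column 1: 15 + 3 + 11 + (-1) + 7 = 35.
Column 2: 1 + 14 + (-3) + 5 + 18 = 35.
Column 3: 12 + (-5) + 8 + 16 + 4 = 35.
Column 4: -2 + 6 + 19 + 9 + 10 = 42.
Column 5: 2 + 17 + 0 + 13 + (-4) = 28.
Main diagonal: 15 + 14 + 8 + 9 + (-4) = 42.
Anti-diagonal: 2 + 6 + 8 + 5 + 7 = 28.

No — column 1 sums to 35 but row 4 sums to 42.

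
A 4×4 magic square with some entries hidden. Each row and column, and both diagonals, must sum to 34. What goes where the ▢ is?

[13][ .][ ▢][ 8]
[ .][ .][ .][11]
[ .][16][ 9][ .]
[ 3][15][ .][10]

From row 4, 34 − (3 + 15 + 10) gives (4,3) = 6.
Column 4 must total 34; the given cells sum to 29, so (3,4) = 5.
The remaining cell in main diagonal is (2,2) = 34 − 32 = 2.
Using anti-diagonal: 8 + 16 + 3 + ? → (2,3) = 34 − 27 = 7.
The remaining cell in row 2 is (2,1) = 34 − 20 = 14.
Using row 3: 16 + 9 + 5 + ? → (3,1) = 34 − 30 = 4.
From column 2, 34 − (2 + 16 + 15) gives (1,2) = 1.
From column 3, 34 − (7 + 9 + 6) gives (1,3) = 12.

12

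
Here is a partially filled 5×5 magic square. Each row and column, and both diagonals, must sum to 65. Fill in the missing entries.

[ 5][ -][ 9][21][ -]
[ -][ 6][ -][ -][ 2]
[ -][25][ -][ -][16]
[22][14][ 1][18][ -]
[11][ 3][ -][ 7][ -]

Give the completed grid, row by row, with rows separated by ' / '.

Row 4: 22 + 14 + 1 + 18 + ? = 65, so (4,5) = 10.
Column 2 must total 65; the given cells sum to 48, so (1,2) = 17.
Row 1 needs 65; the known cells sum to 52, so (1,5) = 13.
Column 5 must total 65; the given cells sum to 41, so (5,5) = 24.
Main diagonal must total 65; the given cells sum to 53, so (3,3) = 12.
Anti-diagonal needs 65; the known cells sum to 50, so (2,4) = 15.
Using row 5: 11 + 3 + 7 + 24 + ? → (5,3) = 65 − 45 = 20.
From column 3, 65 − (9 + 12 + 1 + 20) gives (2,3) = 23.
Using column 4: 21 + 15 + 18 + 7 + ? → (3,4) = 65 − 61 = 4.
Row 2 needs 65; the known cells sum to 46, so (2,1) = 19.
From row 3, 65 − (25 + 12 + 4 + 16) gives (3,1) = 8.

5 17 9 21 13 / 19 6 23 15 2 / 8 25 12 4 16 / 22 14 1 18 10 / 11 3 20 7 24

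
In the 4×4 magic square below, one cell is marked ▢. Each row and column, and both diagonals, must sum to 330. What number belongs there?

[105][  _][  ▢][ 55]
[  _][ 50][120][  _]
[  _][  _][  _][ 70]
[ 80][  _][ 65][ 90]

Row 4 must total 330; the given cells sum to 235, so (4,2) = 95.
The remaining cell in column 4 is (2,4) = 330 − 215 = 115.
Main diagonal must total 330; the given cells sum to 245, so (3,3) = 85.
Anti-diagonal must total 330; the given cells sum to 255, so (3,2) = 75.
Using row 2: 50 + 120 + 115 + ? → (2,1) = 330 − 285 = 45.
Row 3: 75 + 85 + 70 + ? = 330, so (3,1) = 100.
From column 2, 330 − (50 + 75 + 95) gives (1,2) = 110.
Column 3: 120 + 85 + 65 + ? = 330, so (1,3) = 60.

60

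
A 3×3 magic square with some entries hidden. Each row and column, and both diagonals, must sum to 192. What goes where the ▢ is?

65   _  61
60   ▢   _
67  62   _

64

Row 1 must total 192; the given cells sum to 126, so (1,2) = 66.
The remaining cell in row 3 is (3,3) = 192 − 129 = 63.
Column 2 needs 192; the known cells sum to 128, so (2,2) = 64.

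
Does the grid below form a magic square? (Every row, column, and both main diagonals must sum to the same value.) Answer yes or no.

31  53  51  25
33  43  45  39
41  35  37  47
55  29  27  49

Row 1: 31 + 53 + 51 + 25 = 160.
Row 2: 33 + 43 + 45 + 39 = 160.
Row 3: 41 + 35 + 37 + 47 = 160.
Row 4: 55 + 29 + 27 + 49 = 160.
Column 1: 31 + 33 + 41 + 55 = 160.
Column 2: 53 + 43 + 35 + 29 = 160.
Column 3: 51 + 45 + 37 + 27 = 160.
Column 4: 25 + 39 + 47 + 49 = 160.
Main diagonal: 31 + 43 + 37 + 49 = 160.
Anti-diagonal: 25 + 45 + 35 + 55 = 160.
All lines sum to 160.

Yes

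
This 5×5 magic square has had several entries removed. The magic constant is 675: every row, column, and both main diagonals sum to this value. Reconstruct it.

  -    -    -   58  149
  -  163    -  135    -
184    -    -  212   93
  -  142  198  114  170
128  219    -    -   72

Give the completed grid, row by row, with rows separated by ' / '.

205 86 177 58 149 / 107 163 79 135 191 / 184 65 121 212 93 / 51 142 198 114 170 / 128 219 100 156 72

Row 4 needs 675; the known cells sum to 624, so (4,1) = 51.
Column 4 needs 675; the known cells sum to 519, so (5,4) = 156.
Column 5: 149 + 93 + 170 + 72 + ? = 675, so (2,5) = 191.
Anti-diagonal: 149 + 135 + 142 + 128 + ? = 675, so (3,3) = 121.
Row 3 needs 675; the known cells sum to 610, so (3,2) = 65.
From row 5, 675 − (128 + 219 + 156 + 72) gives (5,3) = 100.
The remaining cell in column 2 is (1,2) = 675 − 589 = 86.
From main diagonal, 675 − (163 + 121 + 114 + 72) gives (1,1) = 205.
Row 1 must total 675; the given cells sum to 498, so (1,3) = 177.
The remaining cell in column 1 is (2,1) = 675 − 568 = 107.
Column 3: 177 + 121 + 198 + 100 + ? = 675, so (2,3) = 79.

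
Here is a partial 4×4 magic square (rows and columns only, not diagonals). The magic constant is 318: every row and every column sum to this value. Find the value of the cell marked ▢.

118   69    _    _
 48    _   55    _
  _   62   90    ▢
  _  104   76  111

41

Using row 4: 104 + 76 + 111 + ? → (4,1) = 318 − 291 = 27.
From column 1, 318 − (118 + 48 + 27) gives (3,1) = 125.
From column 2, 318 − (69 + 62 + 104) gives (2,2) = 83.
Column 3: 55 + 90 + 76 + ? = 318, so (1,3) = 97.
From row 1, 318 − (118 + 69 + 97) gives (1,4) = 34.
Row 2 needs 318; the known cells sum to 186, so (2,4) = 132.
From row 3, 318 − (125 + 62 + 90) gives (3,4) = 41.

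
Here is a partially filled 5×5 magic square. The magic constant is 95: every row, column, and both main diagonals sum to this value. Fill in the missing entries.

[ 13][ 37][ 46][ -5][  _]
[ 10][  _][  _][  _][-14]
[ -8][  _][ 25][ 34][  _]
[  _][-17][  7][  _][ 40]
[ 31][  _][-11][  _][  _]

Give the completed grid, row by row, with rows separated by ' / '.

From row 1, 95 − (13 + 37 + 46 + (-5)) gives (1,5) = 4.
Using column 1: 13 + 10 + (-8) + 31 + ? → (4,1) = 95 − 46 = 49.
Using column 3: 46 + 25 + 7 + (-11) + ? → (2,3) = 95 − 67 = 28.
Anti-diagonal must total 95; the given cells sum to 43, so (2,4) = 52.
The remaining cell in row 2 is (2,2) = 95 − 76 = 19.
Using row 4: 49 + (-17) + 7 + 40 + ? → (4,4) = 95 − 79 = 16.
From column 4, 95 − (-5 + 52 + 34 + 16) gives (5,4) = -2.
Main diagonal needs 95; the known cells sum to 73, so (5,5) = 22.
Row 5 needs 95; the known cells sum to 40, so (5,2) = 55.
Using column 2: 37 + 19 + (-17) + 55 + ? → (3,2) = 95 − 94 = 1.
Column 5 needs 95; the known cells sum to 52, so (3,5) = 43.

13 37 46 -5 4 / 10 19 28 52 -14 / -8 1 25 34 43 / 49 -17 7 16 40 / 31 55 -11 -2 22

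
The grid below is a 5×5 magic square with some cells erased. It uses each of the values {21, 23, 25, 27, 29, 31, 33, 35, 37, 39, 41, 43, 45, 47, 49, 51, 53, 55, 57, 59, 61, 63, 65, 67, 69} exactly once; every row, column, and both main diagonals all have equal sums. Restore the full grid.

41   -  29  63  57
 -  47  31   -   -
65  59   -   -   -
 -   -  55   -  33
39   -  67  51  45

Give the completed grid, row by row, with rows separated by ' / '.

The 25 entries sum to 1125, so each line sums to 1125/5 = 225.
The remaining cell in row 1 is (1,2) = 225 − 190 = 35.
Using row 5: 39 + 67 + 51 + 45 + ? → (5,2) = 225 − 202 = 23.
Column 2 must total 225; the given cells sum to 164, so (4,2) = 61.
Using column 3: 29 + 31 + 55 + 67 + ? → (3,3) = 225 − 182 = 43.
The remaining cell in main diagonal is (4,4) = 225 − 176 = 49.
Using anti-diagonal: 57 + 43 + 61 + 39 + ? → (2,4) = 225 − 200 = 25.
From row 4, 225 − (61 + 55 + 49 + 33) gives (4,1) = 27.
Column 1: 41 + 65 + 27 + 39 + ? = 225, so (2,1) = 53.
From column 4, 225 − (63 + 25 + 49 + 51) gives (3,4) = 37.
The remaining cell in row 2 is (2,5) = 225 − 156 = 69.
From row 3, 225 − (65 + 59 + 43 + 37) gives (3,5) = 21.

41 35 29 63 57 / 53 47 31 25 69 / 65 59 43 37 21 / 27 61 55 49 33 / 39 23 67 51 45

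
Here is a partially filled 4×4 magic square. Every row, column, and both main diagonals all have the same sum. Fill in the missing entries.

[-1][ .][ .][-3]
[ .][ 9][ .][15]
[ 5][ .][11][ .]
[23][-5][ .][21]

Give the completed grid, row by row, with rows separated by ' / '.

Main diagonal is already complete: -1 + 9 + 11 + 21 = 40, so that is the magic constant.
Using row 4: 23 + (-5) + 21 + ? → (4,3) = 40 − 39 = 1.
From column 1, 40 − (-1 + 5 + 23) gives (2,1) = 13.
The remaining cell in column 4 is (3,4) = 40 − 33 = 7.
Using row 2: 13 + 9 + 15 + ? → (2,3) = 40 − 37 = 3.
Row 3 must total 40; the given cells sum to 23, so (3,2) = 17.
Column 2 must total 40; the given cells sum to 21, so (1,2) = 19.
Column 3 must total 40; the given cells sum to 15, so (1,3) = 25.

-1 19 25 -3 / 13 9 3 15 / 5 17 11 7 / 23 -5 1 21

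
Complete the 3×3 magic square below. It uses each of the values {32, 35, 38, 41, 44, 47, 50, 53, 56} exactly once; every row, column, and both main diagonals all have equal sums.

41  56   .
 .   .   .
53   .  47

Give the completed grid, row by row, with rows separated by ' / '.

41 56 35 / 38 44 50 / 53 32 47

The 9 entries sum to 396, so each line sums to 396/3 = 132.
Row 1 needs 132; the known cells sum to 97, so (1,3) = 35.
The remaining cell in row 3 is (3,2) = 132 − 100 = 32.
From column 1, 132 − (41 + 53) gives (2,1) = 38.
The remaining cell in column 2 is (2,2) = 132 − 88 = 44.
Column 3 must total 132; the given cells sum to 82, so (2,3) = 50.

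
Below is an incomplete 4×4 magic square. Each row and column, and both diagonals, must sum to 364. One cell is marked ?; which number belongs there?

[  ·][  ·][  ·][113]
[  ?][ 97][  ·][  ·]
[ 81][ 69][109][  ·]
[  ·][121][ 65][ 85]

The remaining cell in row 3 is (3,4) = 364 − 259 = 105.
The remaining cell in row 4 is (4,1) = 364 − 271 = 93.
Using column 2: 97 + 69 + 121 + ? → (1,2) = 364 − 287 = 77.
Column 4: 113 + 105 + 85 + ? = 364, so (2,4) = 61.
Using main diagonal: 97 + 109 + 85 + ? → (1,1) = 364 − 291 = 73.
Using anti-diagonal: 113 + 69 + 93 + ? → (2,3) = 364 − 275 = 89.
From row 1, 364 − (73 + 77 + 113) gives (1,3) = 101.
Using row 2: 97 + 89 + 61 + ? → (2,1) = 364 − 247 = 117.

117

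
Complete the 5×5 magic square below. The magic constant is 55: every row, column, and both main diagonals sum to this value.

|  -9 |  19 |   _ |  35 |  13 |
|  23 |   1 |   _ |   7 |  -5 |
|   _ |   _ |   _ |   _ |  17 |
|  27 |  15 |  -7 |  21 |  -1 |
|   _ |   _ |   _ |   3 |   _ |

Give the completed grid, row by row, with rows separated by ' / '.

-9 19 -3 35 13 / 23 1 29 7 -5 / 5 33 11 -11 17 / 27 15 -7 21 -1 / 9 -13 25 3 31

The remaining cell in row 1 is (1,3) = 55 − 58 = -3.
The remaining cell in row 2 is (2,3) = 55 − 26 = 29.
From column 4, 55 − (35 + 7 + 21 + 3) gives (3,4) = -11.
From column 5, 55 − (13 + (-5) + 17 + (-1)) gives (5,5) = 31.
Main diagonal must total 55; the given cells sum to 44, so (3,3) = 11.
The remaining cell in anti-diagonal is (5,1) = 55 − 46 = 9.
The remaining cell in column 1 is (3,1) = 55 − 50 = 5.
Column 3 must total 55; the given cells sum to 30, so (5,3) = 25.
Row 3 must total 55; the given cells sum to 22, so (3,2) = 33.
Row 5 must total 55; the given cells sum to 68, so (5,2) = -13.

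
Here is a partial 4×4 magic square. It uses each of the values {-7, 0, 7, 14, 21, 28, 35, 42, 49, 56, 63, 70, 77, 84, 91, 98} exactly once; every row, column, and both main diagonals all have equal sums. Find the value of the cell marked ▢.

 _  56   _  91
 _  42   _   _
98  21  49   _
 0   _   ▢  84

The 16 entries sum to 728, so each line sums to 728/4 = 182.
Row 3 needs 182; the known cells sum to 168, so (3,4) = 14.
Column 2 must total 182; the given cells sum to 119, so (4,2) = 63.
From column 4, 182 − (91 + 14 + 84) gives (2,4) = -7.
The remaining cell in main diagonal is (1,1) = 182 − 175 = 7.
From anti-diagonal, 182 − (91 + 21 + 0) gives (2,3) = 70.
Row 1 needs 182; the known cells sum to 154, so (1,3) = 28.
Row 2: 42 + 70 + (-7) + ? = 182, so (2,1) = 77.
The remaining cell in row 4 is (4,3) = 182 − 147 = 35.

35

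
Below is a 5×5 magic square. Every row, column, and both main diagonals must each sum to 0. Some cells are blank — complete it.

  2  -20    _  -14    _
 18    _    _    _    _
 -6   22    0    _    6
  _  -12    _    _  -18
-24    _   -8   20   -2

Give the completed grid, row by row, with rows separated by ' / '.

Row 3 needs 0; the known cells sum to 22, so (3,4) = -22.
Row 5: -24 + (-8) + 20 + (-2) + ? = 0, so (5,2) = 14.
Using column 1: 2 + 18 + (-6) + (-24) + ? → (4,1) = 0 − (-10) = 10.
Using column 2: -20 + 22 + (-12) + 14 + ? → (2,2) = 0 − 4 = -4.
The remaining cell in main diagonal is (4,4) = 0 − (-4) = 4.
Using row 4: 10 + (-12) + 4 + (-18) + ? → (4,3) = 0 − (-16) = 16.
Column 4: -14 + (-22) + 4 + 20 + ? = 0, so (2,4) = 12.
Using anti-diagonal: 12 + 0 + (-12) + (-24) + ? → (1,5) = 0 − (-24) = 24.
Row 1 must total 0; the given cells sum to -8, so (1,3) = 8.
The remaining cell in column 3 is (2,3) = 0 − 16 = -16.
Column 5 needs 0; the known cells sum to 10, so (2,5) = -10.

2 -20 8 -14 24 / 18 -4 -16 12 -10 / -6 22 0 -22 6 / 10 -12 16 4 -18 / -24 14 -8 20 -2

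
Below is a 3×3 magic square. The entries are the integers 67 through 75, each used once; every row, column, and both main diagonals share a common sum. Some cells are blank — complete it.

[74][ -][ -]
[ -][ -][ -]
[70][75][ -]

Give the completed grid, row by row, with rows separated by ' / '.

The entries are 67 through 75, which sum to 639, so each line sums to 639/3 = 213.
Row 3 needs 213; the known cells sum to 145, so (3,3) = 68.
Column 1 needs 213; the known cells sum to 144, so (2,1) = 69.
Main diagonal: 74 + 68 + ? = 213, so (2,2) = 71.
Anti-diagonal must total 213; the given cells sum to 141, so (1,3) = 72.
Using row 1: 74 + 72 + ? → (1,2) = 213 − 146 = 67.
Using row 2: 69 + 71 + ? → (2,3) = 213 − 140 = 73.

74 67 72 / 69 71 73 / 70 75 68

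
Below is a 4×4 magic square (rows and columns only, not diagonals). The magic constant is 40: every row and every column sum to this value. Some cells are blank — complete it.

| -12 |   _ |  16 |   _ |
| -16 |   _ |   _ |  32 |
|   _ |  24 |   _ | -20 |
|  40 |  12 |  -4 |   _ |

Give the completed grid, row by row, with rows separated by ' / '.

The remaining cell in row 4 is (4,4) = 40 − 48 = -8.
Column 1: -12 + (-16) + 40 + ? = 40, so (3,1) = 28.
Using column 4: 32 + (-20) + (-8) + ? → (1,4) = 40 − 4 = 36.
Using row 1: -12 + 16 + 36 + ? → (1,2) = 40 − 40 = 0.
The remaining cell in row 3 is (3,3) = 40 − 32 = 8.
Column 2 must total 40; the given cells sum to 36, so (2,2) = 4.
From column 3, 40 − (16 + 8 + (-4)) gives (2,3) = 20.

-12 0 16 36 / -16 4 20 32 / 28 24 8 -20 / 40 12 -4 -8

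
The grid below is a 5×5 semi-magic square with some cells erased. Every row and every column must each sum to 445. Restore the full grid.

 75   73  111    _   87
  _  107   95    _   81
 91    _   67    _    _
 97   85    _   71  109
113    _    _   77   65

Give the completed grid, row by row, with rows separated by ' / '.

Row 1: 75 + 73 + 111 + 87 + ? = 445, so (1,4) = 99.
From row 4, 445 − (97 + 85 + 71 + 109) gives (4,3) = 83.
The remaining cell in column 1 is (2,1) = 445 − 376 = 69.
Column 3 needs 445; the known cells sum to 356, so (5,3) = 89.
The remaining cell in column 5 is (3,5) = 445 − 342 = 103.
The remaining cell in row 2 is (2,4) = 445 − 352 = 93.
Row 5 must total 445; the given cells sum to 344, so (5,2) = 101.
Column 2 must total 445; the given cells sum to 366, so (3,2) = 79.
Column 4 must total 445; the given cells sum to 340, so (3,4) = 105.

75 73 111 99 87 / 69 107 95 93 81 / 91 79 67 105 103 / 97 85 83 71 109 / 113 101 89 77 65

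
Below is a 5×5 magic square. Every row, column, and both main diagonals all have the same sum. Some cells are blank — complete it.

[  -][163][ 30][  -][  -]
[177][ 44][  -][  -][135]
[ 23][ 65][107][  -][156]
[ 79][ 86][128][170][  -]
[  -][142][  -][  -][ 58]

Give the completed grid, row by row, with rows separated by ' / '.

121 163 30 72 114 / 177 44 51 93 135 / 23 65 107 149 156 / 79 86 128 170 37 / 100 142 184 16 58

Column 2 is already complete: 163 + 44 + 65 + 86 + 142 = 500, so that is the magic constant.
The remaining cell in row 3 is (3,4) = 500 − 351 = 149.
Row 4 must total 500; the given cells sum to 463, so (4,5) = 37.
Column 5 must total 500; the given cells sum to 386, so (1,5) = 114.
Using main diagonal: 44 + 107 + 170 + 58 + ? → (1,1) = 500 − 379 = 121.
Row 1: 121 + 163 + 30 + 114 + ? = 500, so (1,4) = 72.
From column 1, 500 − (121 + 177 + 23 + 79) gives (5,1) = 100.
From anti-diagonal, 500 − (114 + 107 + 86 + 100) gives (2,4) = 93.
The remaining cell in row 2 is (2,3) = 500 − 449 = 51.
From column 3, 500 − (30 + 51 + 107 + 128) gives (5,3) = 184.
From column 4, 500 − (72 + 93 + 149 + 170) gives (5,4) = 16.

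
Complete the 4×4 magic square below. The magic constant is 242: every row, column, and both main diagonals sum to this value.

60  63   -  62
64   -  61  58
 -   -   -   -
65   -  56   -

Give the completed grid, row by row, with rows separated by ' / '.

60 63 57 62 / 64 59 61 58 / 53 54 68 67 / 65 66 56 55

Using row 1: 60 + 63 + 62 + ? → (1,3) = 242 − 185 = 57.
Row 2 must total 242; the given cells sum to 183, so (2,2) = 59.
Using column 1: 60 + 64 + 65 + ? → (3,1) = 242 − 189 = 53.
Column 3: 57 + 61 + 56 + ? = 242, so (3,3) = 68.
Main diagonal needs 242; the known cells sum to 187, so (4,4) = 55.
Anti-diagonal needs 242; the known cells sum to 188, so (3,2) = 54.
Row 3 must total 242; the given cells sum to 175, so (3,4) = 67.
Row 4: 65 + 56 + 55 + ? = 242, so (4,2) = 66.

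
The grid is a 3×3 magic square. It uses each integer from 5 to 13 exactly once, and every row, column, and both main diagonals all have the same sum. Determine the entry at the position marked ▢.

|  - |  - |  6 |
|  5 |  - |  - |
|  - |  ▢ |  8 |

The entries are 5 through 13, which sum to 81, so each line sums to 81/3 = 27.
Column 3 needs 27; the known cells sum to 14, so (2,3) = 13.
The remaining cell in row 2 is (2,2) = 27 − 18 = 9.
Using main diagonal: 9 + 8 + ? → (1,1) = 27 − 17 = 10.
Anti-diagonal needs 27; the known cells sum to 15, so (3,1) = 12.
Row 1 needs 27; the known cells sum to 16, so (1,2) = 11.
Row 3 must total 27; the given cells sum to 20, so (3,2) = 7.

7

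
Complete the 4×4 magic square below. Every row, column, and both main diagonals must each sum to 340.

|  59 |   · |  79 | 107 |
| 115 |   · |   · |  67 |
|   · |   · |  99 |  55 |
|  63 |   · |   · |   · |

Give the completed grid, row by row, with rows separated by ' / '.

Using row 1: 59 + 79 + 107 + ? → (1,2) = 340 − 245 = 95.
Using column 1: 59 + 115 + 63 + ? → (3,1) = 340 − 237 = 103.
Column 4 needs 340; the known cells sum to 229, so (4,4) = 111.
Main diagonal must total 340; the given cells sum to 269, so (2,2) = 71.
Row 2 needs 340; the known cells sum to 253, so (2,3) = 87.
Row 3 needs 340; the known cells sum to 257, so (3,2) = 83.
The remaining cell in column 2 is (4,2) = 340 − 249 = 91.
The remaining cell in column 3 is (4,3) = 340 − 265 = 75.

59 95 79 107 / 115 71 87 67 / 103 83 99 55 / 63 91 75 111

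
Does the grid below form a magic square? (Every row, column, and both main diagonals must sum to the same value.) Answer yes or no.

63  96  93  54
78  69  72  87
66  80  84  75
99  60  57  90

No — anti-diagonal sums to 305 but row 4 sums to 306.

Row 1: 63 + 96 + 93 + 54 = 306.
Row 2: 78 + 69 + 72 + 87 = 306.
Row 3: 66 + 80 + 84 + 75 = 305.
Row 4: 99 + 60 + 57 + 90 = 306.
Column 1: 63 + 78 + 66 + 99 = 306.
Column 2: 96 + 69 + 80 + 60 = 305.
Column 3: 93 + 72 + 84 + 57 = 306.
Column 4: 54 + 87 + 75 + 90 = 306.
Main diagonal: 63 + 69 + 84 + 90 = 306.
Anti-diagonal: 54 + 72 + 80 + 99 = 305.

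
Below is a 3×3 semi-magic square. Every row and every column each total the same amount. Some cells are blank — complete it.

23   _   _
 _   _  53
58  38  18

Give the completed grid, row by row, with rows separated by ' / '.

Row 3 is already complete: 58 + 38 + 18 = 114, so that is the magic constant.
The remaining cell in column 1 is (2,1) = 114 − 81 = 33.
Using column 3: 53 + 18 + ? → (1,3) = 114 − 71 = 43.
From row 1, 114 − (23 + 43) gives (1,2) = 48.
From row 2, 114 − (33 + 53) gives (2,2) = 28.

23 48 43 / 33 28 53 / 58 38 18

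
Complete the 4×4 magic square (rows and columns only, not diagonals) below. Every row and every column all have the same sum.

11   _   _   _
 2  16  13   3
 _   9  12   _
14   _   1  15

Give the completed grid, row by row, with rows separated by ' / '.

11 5 8 10 / 2 16 13 3 / 7 9 12 6 / 14 4 1 15

Row 2 is already complete: 2 + 16 + 13 + 3 = 34, so that is the magic constant.
Row 4: 14 + 1 + 15 + ? = 34, so (4,2) = 4.
Column 1 needs 34; the known cells sum to 27, so (3,1) = 7.
Column 2 must total 34; the given cells sum to 29, so (1,2) = 5.
Column 3: 13 + 12 + 1 + ? = 34, so (1,3) = 8.
Row 1: 11 + 5 + 8 + ? = 34, so (1,4) = 10.
The remaining cell in row 3 is (3,4) = 34 − 28 = 6.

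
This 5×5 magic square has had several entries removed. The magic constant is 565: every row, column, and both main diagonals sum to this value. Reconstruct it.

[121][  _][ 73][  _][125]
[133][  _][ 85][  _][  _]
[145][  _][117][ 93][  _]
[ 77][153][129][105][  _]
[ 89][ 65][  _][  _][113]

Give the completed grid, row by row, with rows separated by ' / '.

The remaining cell in row 4 is (4,5) = 565 − 464 = 101.
Column 3: 73 + 85 + 117 + 129 + ? = 565, so (5,3) = 161.
Main diagonal must total 565; the given cells sum to 456, so (2,2) = 109.
Using anti-diagonal: 125 + 117 + 153 + 89 + ? → (2,4) = 565 − 484 = 81.
From row 2, 565 − (133 + 109 + 85 + 81) gives (2,5) = 157.
From row 5, 565 − (89 + 65 + 161 + 113) gives (5,4) = 137.
Column 4 must total 565; the given cells sum to 416, so (1,4) = 149.
Column 5: 125 + 157 + 101 + 113 + ? = 565, so (3,5) = 69.
The remaining cell in row 1 is (1,2) = 565 − 468 = 97.
Row 3 must total 565; the given cells sum to 424, so (3,2) = 141.

121 97 73 149 125 / 133 109 85 81 157 / 145 141 117 93 69 / 77 153 129 105 101 / 89 65 161 137 113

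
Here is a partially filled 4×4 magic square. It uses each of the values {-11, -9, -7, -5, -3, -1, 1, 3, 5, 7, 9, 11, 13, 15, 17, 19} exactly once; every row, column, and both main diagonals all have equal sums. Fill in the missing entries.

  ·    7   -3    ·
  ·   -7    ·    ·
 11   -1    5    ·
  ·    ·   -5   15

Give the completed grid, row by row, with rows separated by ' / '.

3 7 -3 9 / 13 -7 19 -9 / 11 -1 5 1 / -11 17 -5 15

The 16 entries sum to 64, so each line sums to 64/4 = 16.
The remaining cell in row 3 is (3,4) = 16 − 15 = 1.
Column 2 needs 16; the known cells sum to -1, so (4,2) = 17.
Column 3 must total 16; the given cells sum to -3, so (2,3) = 19.
Main diagonal must total 16; the given cells sum to 13, so (1,1) = 3.
From row 1, 16 − (3 + 7 + (-3)) gives (1,4) = 9.
Using row 4: 17 + (-5) + 15 + ? → (4,1) = 16 − 27 = -11.
From column 1, 16 − (3 + 11 + (-11)) gives (2,1) = 13.
Column 4 needs 16; the known cells sum to 25, so (2,4) = -9.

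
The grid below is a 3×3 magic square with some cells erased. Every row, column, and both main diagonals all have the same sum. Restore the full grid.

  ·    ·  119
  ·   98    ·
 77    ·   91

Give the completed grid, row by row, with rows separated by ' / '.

105 70 119 / 112 98 84 / 77 126 91

Anti-diagonal is already complete: 119 + 98 + 77 = 294, so that is the magic constant.
Row 3 needs 294; the known cells sum to 168, so (3,2) = 126.
Column 2 must total 294; the given cells sum to 224, so (1,2) = 70.
Column 3: 119 + 91 + ? = 294, so (2,3) = 84.
Main diagonal needs 294; the known cells sum to 189, so (1,1) = 105.
Row 2 must total 294; the given cells sum to 182, so (2,1) = 112.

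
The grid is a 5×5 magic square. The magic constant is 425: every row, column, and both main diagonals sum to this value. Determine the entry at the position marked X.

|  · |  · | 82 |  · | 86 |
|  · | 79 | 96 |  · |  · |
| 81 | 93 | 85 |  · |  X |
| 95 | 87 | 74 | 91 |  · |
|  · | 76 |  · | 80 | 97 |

Row 4: 95 + 87 + 74 + 91 + ? = 425, so (4,5) = 78.
From column 2, 425 − (79 + 93 + 87 + 76) gives (1,2) = 90.
Using column 3: 82 + 96 + 85 + 74 + ? → (5,3) = 425 − 337 = 88.
Main diagonal: 79 + 85 + 91 + 97 + ? = 425, so (1,1) = 73.
The remaining cell in row 1 is (1,4) = 425 − 331 = 94.
Row 5: 76 + 88 + 80 + 97 + ? = 425, so (5,1) = 84.
Column 1 must total 425; the given cells sum to 333, so (2,1) = 92.
From anti-diagonal, 425 − (86 + 85 + 87 + 84) gives (2,4) = 83.
Row 2 needs 425; the known cells sum to 350, so (2,5) = 75.
Column 4 must total 425; the given cells sum to 348, so (3,4) = 77.
Using column 5: 86 + 75 + 78 + 97 + ? → (3,5) = 425 − 336 = 89.

89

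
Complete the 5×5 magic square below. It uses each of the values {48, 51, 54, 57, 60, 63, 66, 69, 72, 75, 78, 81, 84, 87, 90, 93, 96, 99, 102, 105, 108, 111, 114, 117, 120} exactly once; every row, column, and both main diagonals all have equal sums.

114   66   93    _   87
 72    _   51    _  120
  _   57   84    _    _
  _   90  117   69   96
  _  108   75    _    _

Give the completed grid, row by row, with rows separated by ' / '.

114 66 93 60 87 / 72 99 51 78 120 / 105 57 84 111 63 / 48 90 117 69 96 / 81 108 75 102 54

The 25 entries sum to 2100, so each line sums to 2100/5 = 420.
Using row 1: 114 + 66 + 93 + 87 + ? → (1,4) = 420 − 360 = 60.
The remaining cell in row 4 is (4,1) = 420 − 372 = 48.
Column 2 must total 420; the given cells sum to 321, so (2,2) = 99.
Main diagonal must total 420; the given cells sum to 366, so (5,5) = 54.
Row 2: 72 + 99 + 51 + 120 + ? = 420, so (2,4) = 78.
Column 5 must total 420; the given cells sum to 357, so (3,5) = 63.
Anti-diagonal needs 420; the known cells sum to 339, so (5,1) = 81.
From row 5, 420 − (81 + 108 + 75 + 54) gives (5,4) = 102.
Column 1: 114 + 72 + 48 + 81 + ? = 420, so (3,1) = 105.
The remaining cell in column 4 is (3,4) = 420 − 309 = 111.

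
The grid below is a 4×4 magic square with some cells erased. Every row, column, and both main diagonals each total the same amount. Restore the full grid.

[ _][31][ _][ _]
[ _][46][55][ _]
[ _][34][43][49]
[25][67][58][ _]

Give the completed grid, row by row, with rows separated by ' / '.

Column 2 is already complete: 31 + 46 + 34 + 67 = 178, so that is the magic constant.
Row 3: 34 + 43 + 49 + ? = 178, so (3,1) = 52.
From row 4, 178 − (25 + 67 + 58) gives (4,4) = 28.
The remaining cell in column 3 is (1,3) = 178 − 156 = 22.
Main diagonal needs 178; the known cells sum to 117, so (1,1) = 61.
Anti-diagonal must total 178; the given cells sum to 114, so (1,4) = 64.
The remaining cell in column 1 is (2,1) = 178 − 138 = 40.
Column 4: 64 + 49 + 28 + ? = 178, so (2,4) = 37.

61 31 22 64 / 40 46 55 37 / 52 34 43 49 / 25 67 58 28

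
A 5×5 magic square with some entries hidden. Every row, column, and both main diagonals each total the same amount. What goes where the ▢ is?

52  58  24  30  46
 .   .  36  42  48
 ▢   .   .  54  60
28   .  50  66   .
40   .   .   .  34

Row 1 is complete and sums to 210; that is the magic constant.
Using column 4: 30 + 42 + 54 + 66 + ? → (5,4) = 210 − 192 = 18.
From column 5, 210 − (46 + 48 + 60 + 34) gives (4,5) = 22.
Using row 4: 28 + 50 + 66 + 22 + ? → (4,2) = 210 − 166 = 44.
Anti-diagonal must total 210; the given cells sum to 172, so (3,3) = 38.
Column 3 must total 210; the given cells sum to 148, so (5,3) = 62.
Main diagonal needs 210; the known cells sum to 190, so (2,2) = 20.
Row 2 needs 210; the known cells sum to 146, so (2,1) = 64.
Row 5 must total 210; the given cells sum to 154, so (5,2) = 56.
Using column 1: 52 + 64 + 28 + 40 + ? → (3,1) = 210 − 184 = 26.

26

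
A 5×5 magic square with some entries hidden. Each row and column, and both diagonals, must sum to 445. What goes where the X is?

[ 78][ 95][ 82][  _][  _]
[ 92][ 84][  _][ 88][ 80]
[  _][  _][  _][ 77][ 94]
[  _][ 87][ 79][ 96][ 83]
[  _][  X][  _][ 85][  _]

81

Row 2: 92 + 84 + 88 + 80 + ? = 445, so (2,3) = 101.
Using row 4: 87 + 79 + 96 + 83 + ? → (4,1) = 445 − 345 = 100.
Column 4: 88 + 77 + 96 + 85 + ? = 445, so (1,4) = 99.
Using row 1: 78 + 95 + 82 + 99 + ? → (1,5) = 445 − 354 = 91.
From column 5, 445 − (91 + 80 + 94 + 83) gives (5,5) = 97.
Main diagonal: 78 + 84 + 96 + 97 + ? = 445, so (3,3) = 90.
Using anti-diagonal: 91 + 88 + 90 + 87 + ? → (5,1) = 445 − 356 = 89.
From column 1, 445 − (78 + 92 + 100 + 89) gives (3,1) = 86.
Using column 3: 82 + 101 + 90 + 79 + ? → (5,3) = 445 − 352 = 93.
Row 3 must total 445; the given cells sum to 347, so (3,2) = 98.
Row 5 needs 445; the known cells sum to 364, so (5,2) = 81.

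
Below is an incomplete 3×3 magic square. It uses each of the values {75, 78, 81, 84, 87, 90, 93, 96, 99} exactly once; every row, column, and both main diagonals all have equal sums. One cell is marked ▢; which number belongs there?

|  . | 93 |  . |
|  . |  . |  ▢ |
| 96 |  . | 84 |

The 9 entries sum to 783, so each line sums to 783/3 = 261.
Using row 3: 96 + 84 + ? → (3,2) = 261 − 180 = 81.
Column 2: 93 + 81 + ? = 261, so (2,2) = 87.
Using main diagonal: 87 + 84 + ? → (1,1) = 261 − 171 = 90.
Anti-diagonal: 87 + 96 + ? = 261, so (1,3) = 78.
Column 1: 90 + 96 + ? = 261, so (2,1) = 75.
Using column 3: 78 + 84 + ? → (2,3) = 261 − 162 = 99.

99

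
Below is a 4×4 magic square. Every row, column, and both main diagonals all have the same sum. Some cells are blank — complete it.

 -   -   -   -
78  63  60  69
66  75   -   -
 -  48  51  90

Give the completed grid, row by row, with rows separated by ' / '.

Row 2 is already complete: 78 + 63 + 60 + 69 = 270, so that is the magic constant.
Using row 4: 48 + 51 + 90 + ? → (4,1) = 270 − 189 = 81.
The remaining cell in column 1 is (1,1) = 270 − 225 = 45.
From column 2, 270 − (63 + 75 + 48) gives (1,2) = 84.
Main diagonal must total 270; the given cells sum to 198, so (3,3) = 72.
The remaining cell in anti-diagonal is (1,4) = 270 − 216 = 54.
Row 1 needs 270; the known cells sum to 183, so (1,3) = 87.
From row 3, 270 − (66 + 75 + 72) gives (3,4) = 57.

45 84 87 54 / 78 63 60 69 / 66 75 72 57 / 81 48 51 90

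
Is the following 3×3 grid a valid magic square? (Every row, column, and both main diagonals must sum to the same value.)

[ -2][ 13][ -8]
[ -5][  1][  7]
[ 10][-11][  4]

Row 1: -2 + 13 + (-8) = 3.
Row 2: -5 + 1 + 7 = 3.
Row 3: 10 + (-11) + 4 = 3.
Column 1: -2 + (-5) + 10 = 3.
Column 2: 13 + 1 + (-11) = 3.
Column 3: -8 + 7 + 4 = 3.
Main diagonal: -2 + 1 + 4 = 3.
Anti-diagonal: -8 + 1 + 10 = 3.
All lines sum to 3.

Yes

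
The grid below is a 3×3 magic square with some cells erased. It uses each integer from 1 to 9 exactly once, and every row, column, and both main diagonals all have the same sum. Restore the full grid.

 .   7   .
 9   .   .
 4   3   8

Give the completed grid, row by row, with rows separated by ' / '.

2 7 6 / 9 5 1 / 4 3 8

The entries are 1 through 9, which sum to 45, so each line sums to 45/3 = 15.
From column 1, 15 − (9 + 4) gives (1,1) = 2.
From column 2, 15 − (7 + 3) gives (2,2) = 5.
Anti-diagonal: 5 + 4 + ? = 15, so (1,3) = 6.
Using row 2: 9 + 5 + ? → (2,3) = 15 − 14 = 1.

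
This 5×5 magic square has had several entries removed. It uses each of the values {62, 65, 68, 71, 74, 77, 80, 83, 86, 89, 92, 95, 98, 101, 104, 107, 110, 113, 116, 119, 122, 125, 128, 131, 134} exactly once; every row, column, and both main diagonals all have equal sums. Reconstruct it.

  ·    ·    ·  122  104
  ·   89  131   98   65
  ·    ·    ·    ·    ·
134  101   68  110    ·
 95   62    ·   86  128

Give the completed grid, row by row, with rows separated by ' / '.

The 25 entries sum to 2450, so each line sums to 2450/5 = 490.
Using row 2: 89 + 131 + 98 + 65 + ? → (2,1) = 490 − 383 = 107.
Row 4 must total 490; the given cells sum to 413, so (4,5) = 77.
The remaining cell in row 5 is (5,3) = 490 − 371 = 119.
Column 4 needs 490; the known cells sum to 416, so (3,4) = 74.
From column 5, 490 − (104 + 65 + 77 + 128) gives (3,5) = 116.
Anti-diagonal must total 490; the given cells sum to 398, so (3,3) = 92.
Column 3 must total 490; the given cells sum to 410, so (1,3) = 80.
The remaining cell in main diagonal is (1,1) = 490 − 419 = 71.
Row 1 needs 490; the known cells sum to 377, so (1,2) = 113.
Column 1: 71 + 107 + 134 + 95 + ? = 490, so (3,1) = 83.
Column 2 must total 490; the given cells sum to 365, so (3,2) = 125.

71 113 80 122 104 / 107 89 131 98 65 / 83 125 92 74 116 / 134 101 68 110 77 / 95 62 119 86 128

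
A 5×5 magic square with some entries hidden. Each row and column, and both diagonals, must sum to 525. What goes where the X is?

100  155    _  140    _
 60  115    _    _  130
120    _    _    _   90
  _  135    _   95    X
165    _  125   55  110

150

From row 5, 525 − (165 + 125 + 55 + 110) gives (5,2) = 70.
Column 1 must total 525; the given cells sum to 445, so (4,1) = 80.
Column 2 must total 525; the given cells sum to 475, so (3,2) = 50.
Using main diagonal: 100 + 115 + 95 + 110 + ? → (3,3) = 525 − 420 = 105.
The remaining cell in row 3 is (3,4) = 525 − 365 = 160.
Column 4 must total 525; the given cells sum to 450, so (2,4) = 75.
Anti-diagonal needs 525; the known cells sum to 480, so (1,5) = 45.
Row 1 must total 525; the given cells sum to 440, so (1,3) = 85.
Using row 2: 60 + 115 + 75 + 130 + ? → (2,3) = 525 − 380 = 145.
Column 3 needs 525; the known cells sum to 460, so (4,3) = 65.
The remaining cell in column 5 is (4,5) = 525 − 375 = 150.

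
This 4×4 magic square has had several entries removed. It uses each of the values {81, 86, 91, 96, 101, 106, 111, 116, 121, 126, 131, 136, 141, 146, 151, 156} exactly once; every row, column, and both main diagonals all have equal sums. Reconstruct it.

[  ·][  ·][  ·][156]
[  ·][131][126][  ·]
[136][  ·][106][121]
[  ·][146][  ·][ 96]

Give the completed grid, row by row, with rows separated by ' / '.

The 16 entries sum to 1896, so each line sums to 1896/4 = 474.
Using row 3: 136 + 106 + 121 + ? → (3,2) = 474 − 363 = 111.
Column 2 must total 474; the given cells sum to 388, so (1,2) = 86.
Column 4 needs 474; the known cells sum to 373, so (2,4) = 101.
Main diagonal must total 474; the given cells sum to 333, so (1,1) = 141.
Anti-diagonal: 156 + 126 + 111 + ? = 474, so (4,1) = 81.
Row 1 needs 474; the known cells sum to 383, so (1,3) = 91.
From row 2, 474 − (131 + 126 + 101) gives (2,1) = 116.
Row 4 needs 474; the known cells sum to 323, so (4,3) = 151.

141 86 91 156 / 116 131 126 101 / 136 111 106 121 / 81 146 151 96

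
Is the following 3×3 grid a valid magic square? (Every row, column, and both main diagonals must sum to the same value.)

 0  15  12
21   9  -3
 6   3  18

Yes

Row 1: 0 + 15 + 12 = 27.
Row 2: 21 + 9 + (-3) = 27.
Row 3: 6 + 3 + 18 = 27.
Column 1: 0 + 21 + 6 = 27.
Column 2: 15 + 9 + 3 = 27.
Column 3: 12 + (-3) + 18 = 27.
Main diagonal: 0 + 9 + 18 = 27.
Anti-diagonal: 12 + 9 + 6 = 27.
All lines sum to 27.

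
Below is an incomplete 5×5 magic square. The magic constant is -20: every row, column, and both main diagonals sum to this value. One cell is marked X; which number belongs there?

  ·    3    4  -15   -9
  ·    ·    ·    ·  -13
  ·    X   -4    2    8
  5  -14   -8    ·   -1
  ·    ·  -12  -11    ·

-10

Row 1 needs -20; the known cells sum to -17, so (1,1) = -3.
From row 4, -20 − (5 + (-14) + (-8) + (-1)) gives (4,4) = -2.
Column 3 must total -20; the given cells sum to -20, so (2,3) = 0.
Using column 4: -15 + 2 + (-2) + (-11) + ? → (2,4) = -20 − (-26) = 6.
The remaining cell in column 5 is (5,5) = -20 − (-15) = -5.
Main diagonal needs -20; the known cells sum to -14, so (2,2) = -6.
Using anti-diagonal: -9 + 6 + (-4) + (-14) + ? → (5,1) = -20 − (-21) = 1.
Row 2 must total -20; the given cells sum to -13, so (2,1) = -7.
Using row 5: 1 + (-12) + (-11) + (-5) + ? → (5,2) = -20 − (-27) = 7.
Column 1 needs -20; the known cells sum to -4, so (3,1) = -16.
Column 2: 3 + (-6) + (-14) + 7 + ? = -20, so (3,2) = -10.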